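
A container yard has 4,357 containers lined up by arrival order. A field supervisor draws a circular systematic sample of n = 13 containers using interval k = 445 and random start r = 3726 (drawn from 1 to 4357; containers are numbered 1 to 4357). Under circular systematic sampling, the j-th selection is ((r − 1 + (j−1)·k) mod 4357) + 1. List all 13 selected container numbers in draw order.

3726, 4171, 259, 704, 1149, 1594, 2039, 2484, 2929, 3374, 3819, 4264, 352

Selection 1: 3726
Selection 2: 3726 + 445 = 4171
Selection 3: 4171 + 445 = 4616 → 4616 − 4357 = 259
Selection 4: 259 + 445 = 704
Selection 5: 704 + 445 = 1149
Selection 6: 1149 + 445 = 1594
Selection 7: 1594 + 445 = 2039
Selection 8: 2039 + 445 = 2484
Selection 9: 2484 + 445 = 2929
Selection 10: 2929 + 445 = 3374
Selection 11: 3374 + 445 = 3819
Selection 12: 3819 + 445 = 4264
Selection 13: 4264 + 445 = 4709 → 4709 − 4357 = 352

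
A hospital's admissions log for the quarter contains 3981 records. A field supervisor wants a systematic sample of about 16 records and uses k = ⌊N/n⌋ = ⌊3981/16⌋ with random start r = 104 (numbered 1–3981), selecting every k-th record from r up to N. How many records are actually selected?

k = ⌊3981/16⌋ = 248
Achieved size = ⌊(3981 − 104)/248⌋ + 1 = ⌊3877/248⌋ + 1 = 15 + 1 = 16
(last selection: 104 + 15×248 = 3824 ≤ 3981; next would be 4072 > 3981)

16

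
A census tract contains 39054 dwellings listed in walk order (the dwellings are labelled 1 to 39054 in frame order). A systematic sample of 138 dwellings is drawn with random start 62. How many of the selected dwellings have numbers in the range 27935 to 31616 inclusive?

13

k = 39054/138 = 283
First selection ≥ 27935: 62 + ⌈(27935−62)/283⌉·283 = 62 + 99×283 = 28079
Last selection ≤ 31616: 62 + ⌊(31616−62)/283⌋·283 = 62 + 111×283 = 31475
Count = 111 − 99 + 1 = 13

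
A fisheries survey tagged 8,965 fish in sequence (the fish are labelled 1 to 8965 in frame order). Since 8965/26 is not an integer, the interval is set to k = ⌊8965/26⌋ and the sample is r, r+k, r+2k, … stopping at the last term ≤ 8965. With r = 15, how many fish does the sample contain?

27

k = ⌊8965/26⌋ = 344
Achieved size = ⌊(8965 − 15)/344⌋ + 1 = ⌊8950/344⌋ + 1 = 26 + 1 = 27
(last selection: 15 + 26×344 = 8959 ≤ 8965; next would be 9303 > 8965)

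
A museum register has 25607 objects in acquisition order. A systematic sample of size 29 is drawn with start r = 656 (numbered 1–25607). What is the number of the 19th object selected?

16550

k = 25607/29 = 883
19th selection = r + (19−1)·k = 656 + 18×883 = 656 + 15894 = 16550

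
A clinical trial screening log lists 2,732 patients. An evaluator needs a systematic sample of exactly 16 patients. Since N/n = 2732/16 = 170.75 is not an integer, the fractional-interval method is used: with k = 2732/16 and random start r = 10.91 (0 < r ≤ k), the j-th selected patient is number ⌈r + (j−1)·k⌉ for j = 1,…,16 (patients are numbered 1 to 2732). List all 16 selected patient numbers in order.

j=1: r + 0k = 10.91 → ⌈·⌉ = 11
j=2: r + 1k = 181.66 → ⌈·⌉ = 182
j=3: r + 2k = 352.41 → ⌈·⌉ = 353
j=4: r + 3k = 523.16 → ⌈·⌉ = 524
j=5: r + 4k = 693.91 → ⌈·⌉ = 694
j=6: r + 5k = 864.66 → ⌈·⌉ = 865
j=7: r + 6k = 1035.41 → ⌈·⌉ = 1036
j=8: r + 7k = 1206.16 → ⌈·⌉ = 1207
j=9: r + 8k = 1376.91 → ⌈·⌉ = 1377
j=10: r + 9k = 1547.66 → ⌈·⌉ = 1548
j=11: r + 10k = 1718.41 → ⌈·⌉ = 1719
j=12: r + 11k = 1889.16 → ⌈·⌉ = 1890
j=13: r + 12k = 2059.91 → ⌈·⌉ = 2060
j=14: r + 13k = 2230.66 → ⌈·⌉ = 2231
j=15: r + 14k = 2401.41 → ⌈·⌉ = 2402
j=16: r + 15k = 2572.16 → ⌈·⌉ = 2573

11, 182, 353, 524, 694, 865, 1036, 1207, 1377, 1548, 1719, 1890, 2060, 2231, 2402, 2573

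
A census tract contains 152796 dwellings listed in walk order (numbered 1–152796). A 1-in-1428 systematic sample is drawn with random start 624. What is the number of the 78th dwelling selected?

110580

k = 1428
78th selection = r + (78−1)·k = 624 + 77×1428 = 624 + 109956 = 110580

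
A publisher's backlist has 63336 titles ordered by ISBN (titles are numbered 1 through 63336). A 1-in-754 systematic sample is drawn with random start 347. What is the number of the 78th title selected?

k = 754
78th selection = r + (78−1)·k = 347 + 77×754 = 347 + 58058 = 58405

58405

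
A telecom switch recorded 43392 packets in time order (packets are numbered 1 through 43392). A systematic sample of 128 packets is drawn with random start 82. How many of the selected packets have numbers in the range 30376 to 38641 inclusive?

24

k = 43392/128 = 339
First selection ≥ 30376: 82 + ⌈(30376−82)/339⌉·339 = 82 + 90×339 = 30592
Last selection ≤ 38641: 82 + ⌊(38641−82)/339⌋·339 = 82 + 113×339 = 38389
Count = 113 − 90 + 1 = 24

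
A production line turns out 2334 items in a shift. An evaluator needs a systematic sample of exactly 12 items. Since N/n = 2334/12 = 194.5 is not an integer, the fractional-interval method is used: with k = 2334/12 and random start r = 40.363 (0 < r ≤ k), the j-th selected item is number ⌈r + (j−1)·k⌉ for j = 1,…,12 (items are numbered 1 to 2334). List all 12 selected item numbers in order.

41, 235, 430, 624, 819, 1013, 1208, 1402, 1597, 1791, 1986, 2180

j=1: r + 0k = 40.363 → ⌈·⌉ = 41
j=2: r + 1k = 234.863 → ⌈·⌉ = 235
j=3: r + 2k = 429.363 → ⌈·⌉ = 430
j=4: r + 3k = 623.863 → ⌈·⌉ = 624
j=5: r + 4k = 818.363 → ⌈·⌉ = 819
j=6: r + 5k = 1012.863 → ⌈·⌉ = 1013
j=7: r + 6k = 1207.363 → ⌈·⌉ = 1208
j=8: r + 7k = 1401.863 → ⌈·⌉ = 1402
j=9: r + 8k = 1596.363 → ⌈·⌉ = 1597
j=10: r + 9k = 1790.863 → ⌈·⌉ = 1791
j=11: r + 10k = 1985.363 → ⌈·⌉ = 1986
j=12: r + 11k = 2179.863 → ⌈·⌉ = 2180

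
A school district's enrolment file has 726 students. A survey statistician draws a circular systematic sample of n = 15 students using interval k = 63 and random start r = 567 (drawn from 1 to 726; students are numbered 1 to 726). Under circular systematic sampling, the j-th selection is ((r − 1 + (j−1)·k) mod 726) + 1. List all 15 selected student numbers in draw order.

Selection 1: 567
Selection 2: 567 + 63 = 630
Selection 3: 630 + 63 = 693
Selection 4: 693 + 63 = 756 → 756 − 726 = 30
Selection 5: 30 + 63 = 93
Selection 6: 93 + 63 = 156
Selection 7: 156 + 63 = 219
Selection 8: 219 + 63 = 282
Selection 9: 282 + 63 = 345
Selection 10: 345 + 63 = 408
Selection 11: 408 + 63 = 471
Selection 12: 471 + 63 = 534
Selection 13: 534 + 63 = 597
Selection 14: 597 + 63 = 660
Selection 15: 660 + 63 = 723

567, 630, 693, 30, 93, 156, 219, 282, 345, 408, 471, 534, 597, 660, 723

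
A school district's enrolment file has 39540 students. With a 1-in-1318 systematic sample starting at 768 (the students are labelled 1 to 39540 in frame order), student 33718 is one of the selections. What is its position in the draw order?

k = 1318
position = (33718 − 768)/1318 + 1 = 32950/1318 + 1 = 25 + 1 = 26

26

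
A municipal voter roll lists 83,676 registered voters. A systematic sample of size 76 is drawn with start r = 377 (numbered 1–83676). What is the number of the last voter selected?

k = 83676/76 = 1101
76th selection = r + (76−1)·k = 377 + 75×1101 = 377 + 82575 = 82952

82952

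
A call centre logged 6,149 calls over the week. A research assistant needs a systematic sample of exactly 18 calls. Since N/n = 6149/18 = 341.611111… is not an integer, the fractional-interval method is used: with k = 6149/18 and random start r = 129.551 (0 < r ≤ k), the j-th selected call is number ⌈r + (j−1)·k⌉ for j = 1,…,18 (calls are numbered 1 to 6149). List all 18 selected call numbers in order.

j=1: r + 0k = 129.551 → ⌈·⌉ = 130
j=2: r + 1k = 471.162111… → ⌈·⌉ = 472
j=3: r + 2k = 812.773222… → ⌈·⌉ = 813
j=4: r + 3k = 1154.384333… → ⌈·⌉ = 1155
j=5: r + 4k = 1495.995444… → ⌈·⌉ = 1496
j=6: r + 5k = 1837.606555… → ⌈·⌉ = 1838
j=7: r + 6k = 2179.217666… → ⌈·⌉ = 2180
j=8: r + 7k = 2520.828777… → ⌈·⌉ = 2521
j=9: r + 8k = 2862.439888… → ⌈·⌉ = 2863
j=10: r + 9k = 3204.051 → ⌈·⌉ = 3205
j=11: r + 10k = 3545.662111… → ⌈·⌉ = 3546
j=12: r + 11k = 3887.273222… → ⌈·⌉ = 3888
j=13: r + 12k = 4228.884333… → ⌈·⌉ = 4229
j=14: r + 13k = 4570.495444… → ⌈·⌉ = 4571
j=15: r + 14k = 4912.106555… → ⌈·⌉ = 4913
j=16: r + 15k = 5253.717666… → ⌈·⌉ = 5254
j=17: r + 16k = 5595.328777… → ⌈·⌉ = 5596
j=18: r + 17k = 5936.939888… → ⌈·⌉ = 5937

130, 472, 813, 1155, 1496, 1838, 2180, 2521, 2863, 3205, 3546, 3888, 4229, 4571, 4913, 5254, 5596, 5937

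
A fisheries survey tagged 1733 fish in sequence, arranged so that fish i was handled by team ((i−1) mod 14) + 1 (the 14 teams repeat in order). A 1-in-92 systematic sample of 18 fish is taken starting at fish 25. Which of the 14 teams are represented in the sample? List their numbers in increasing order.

Consecutive selections differ by k = 92, so their team numbers differ by 92 mod 14 = 8.
gcd(92, 14) = 2, so the sample visits 14/2 = 7 distinct residues mod 14.
Start 25 is team 11; the teams hit are 1, 3, 5, 7, 9, 11, 13.

1, 3, 5, 7, 9, 11, 13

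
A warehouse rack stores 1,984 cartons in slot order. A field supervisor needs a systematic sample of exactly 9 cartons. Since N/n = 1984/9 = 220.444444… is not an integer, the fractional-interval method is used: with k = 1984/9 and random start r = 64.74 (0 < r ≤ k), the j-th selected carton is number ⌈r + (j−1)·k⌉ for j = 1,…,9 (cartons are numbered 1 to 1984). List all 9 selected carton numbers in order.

65, 286, 506, 727, 947, 1167, 1388, 1608, 1829

j=1: r + 0k = 64.74 → ⌈·⌉ = 65
j=2: r + 1k = 285.184444… → ⌈·⌉ = 286
j=3: r + 2k = 505.628888… → ⌈·⌉ = 506
j=4: r + 3k = 726.073333… → ⌈·⌉ = 727
j=5: r + 4k = 946.517777… → ⌈·⌉ = 947
j=6: r + 5k = 1166.962222… → ⌈·⌉ = 1167
j=7: r + 6k = 1387.406666… → ⌈·⌉ = 1388
j=8: r + 7k = 1607.851111… → ⌈·⌉ = 1608
j=9: r + 8k = 1828.295555… → ⌈·⌉ = 1829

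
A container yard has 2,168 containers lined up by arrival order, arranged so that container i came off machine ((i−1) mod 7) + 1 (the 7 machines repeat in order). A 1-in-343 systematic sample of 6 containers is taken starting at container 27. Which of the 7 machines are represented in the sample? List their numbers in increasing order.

6

Consecutive selections differ by k = 343, so their machine numbers differ by 343 mod 7 = 0.
gcd(343, 7) = 7, so the sample visits 7/7 = 1 distinct residues mod 7.
Start 27 is machine 6; the machines hit are 6.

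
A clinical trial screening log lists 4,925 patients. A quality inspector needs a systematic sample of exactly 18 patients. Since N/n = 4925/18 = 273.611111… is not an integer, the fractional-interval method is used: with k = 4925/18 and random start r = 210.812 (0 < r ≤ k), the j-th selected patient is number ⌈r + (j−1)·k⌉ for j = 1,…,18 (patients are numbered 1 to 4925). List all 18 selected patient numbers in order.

211, 485, 759, 1032, 1306, 1579, 1853, 2127, 2400, 2674, 2947, 3221, 3495, 3768, 4042, 4315, 4589, 4863

j=1: r + 0k = 210.812 → ⌈·⌉ = 211
j=2: r + 1k = 484.423111… → ⌈·⌉ = 485
j=3: r + 2k = 758.034222… → ⌈·⌉ = 759
j=4: r + 3k = 1031.645333… → ⌈·⌉ = 1032
j=5: r + 4k = 1305.256444… → ⌈·⌉ = 1306
j=6: r + 5k = 1578.867555… → ⌈·⌉ = 1579
j=7: r + 6k = 1852.478666… → ⌈·⌉ = 1853
j=8: r + 7k = 2126.089777… → ⌈·⌉ = 2127
j=9: r + 8k = 2399.700888… → ⌈·⌉ = 2400
j=10: r + 9k = 2673.312 → ⌈·⌉ = 2674
j=11: r + 10k = 2946.923111… → ⌈·⌉ = 2947
j=12: r + 11k = 3220.534222… → ⌈·⌉ = 3221
j=13: r + 12k = 3494.145333… → ⌈·⌉ = 3495
j=14: r + 13k = 3767.756444… → ⌈·⌉ = 3768
j=15: r + 14k = 4041.367555… → ⌈·⌉ = 4042
j=16: r + 15k = 4314.978666… → ⌈·⌉ = 4315
j=17: r + 16k = 4588.589777… → ⌈·⌉ = 4589
j=18: r + 17k = 4862.200888… → ⌈·⌉ = 4863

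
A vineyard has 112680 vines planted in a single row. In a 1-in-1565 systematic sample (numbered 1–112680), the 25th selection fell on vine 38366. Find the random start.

k = 1565
r = 38366 − (25−1)×1565 = 38366 − 37560 = 806

806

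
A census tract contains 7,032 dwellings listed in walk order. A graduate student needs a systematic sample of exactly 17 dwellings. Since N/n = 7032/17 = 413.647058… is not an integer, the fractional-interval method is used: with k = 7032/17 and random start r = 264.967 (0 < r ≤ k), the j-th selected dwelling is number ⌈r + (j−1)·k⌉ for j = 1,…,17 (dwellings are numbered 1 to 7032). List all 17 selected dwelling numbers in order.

265, 679, 1093, 1506, 1920, 2334, 2747, 3161, 3575, 3988, 4402, 4816, 5229, 5643, 6057, 6470, 6884

j=1: r + 0k = 264.967 → ⌈·⌉ = 265
j=2: r + 1k = 678.614058… → ⌈·⌉ = 679
j=3: r + 2k = 1092.261117… → ⌈·⌉ = 1093
j=4: r + 3k = 1505.908176… → ⌈·⌉ = 1506
j=5: r + 4k = 1919.555235… → ⌈·⌉ = 1920
j=6: r + 5k = 2333.202294… → ⌈·⌉ = 2334
j=7: r + 6k = 2746.849352… → ⌈·⌉ = 2747
j=8: r + 7k = 3160.496411… → ⌈·⌉ = 3161
j=9: r + 8k = 3574.143470… → ⌈·⌉ = 3575
j=10: r + 9k = 3987.790529… → ⌈·⌉ = 3988
j=11: r + 10k = 4401.437588… → ⌈·⌉ = 4402
j=12: r + 11k = 4815.084647… → ⌈·⌉ = 4816
j=13: r + 12k = 5228.731705… → ⌈·⌉ = 5229
j=14: r + 13k = 5642.378764… → ⌈·⌉ = 5643
j=15: r + 14k = 6056.025823… → ⌈·⌉ = 6057
j=16: r + 15k = 6469.672882… → ⌈·⌉ = 6470
j=17: r + 16k = 6883.319941… → ⌈·⌉ = 6884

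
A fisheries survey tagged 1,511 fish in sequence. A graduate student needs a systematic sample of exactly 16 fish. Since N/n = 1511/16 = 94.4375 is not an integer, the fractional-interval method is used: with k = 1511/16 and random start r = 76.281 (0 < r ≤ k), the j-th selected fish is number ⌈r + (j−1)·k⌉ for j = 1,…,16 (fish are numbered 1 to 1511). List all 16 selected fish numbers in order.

j=1: r + 0k = 76.281 → ⌈·⌉ = 77
j=2: r + 1k = 170.7185 → ⌈·⌉ = 171
j=3: r + 2k = 265.156 → ⌈·⌉ = 266
j=4: r + 3k = 359.5935 → ⌈·⌉ = 360
j=5: r + 4k = 454.031 → ⌈·⌉ = 455
j=6: r + 5k = 548.4685 → ⌈·⌉ = 549
j=7: r + 6k = 642.906 → ⌈·⌉ = 643
j=8: r + 7k = 737.3435 → ⌈·⌉ = 738
j=9: r + 8k = 831.781 → ⌈·⌉ = 832
j=10: r + 9k = 926.2185 → ⌈·⌉ = 927
j=11: r + 10k = 1020.656 → ⌈·⌉ = 1021
j=12: r + 11k = 1115.0935 → ⌈·⌉ = 1116
j=13: r + 12k = 1209.531 → ⌈·⌉ = 1210
j=14: r + 13k = 1303.9685 → ⌈·⌉ = 1304
j=15: r + 14k = 1398.406 → ⌈·⌉ = 1399
j=16: r + 15k = 1492.8435 → ⌈·⌉ = 1493

77, 171, 266, 360, 455, 549, 643, 738, 832, 927, 1021, 1116, 1210, 1304, 1399, 1493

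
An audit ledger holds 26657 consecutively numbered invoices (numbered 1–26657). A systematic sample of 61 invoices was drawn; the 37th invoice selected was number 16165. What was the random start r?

k = 26657/61 = 437
r = 16165 − (37−1)×437 = 16165 − 15732 = 433

433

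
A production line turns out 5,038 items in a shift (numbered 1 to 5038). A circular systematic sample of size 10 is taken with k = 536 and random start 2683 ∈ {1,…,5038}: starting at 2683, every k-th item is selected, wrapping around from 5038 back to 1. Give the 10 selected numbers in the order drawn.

Selection 1: 2683
Selection 2: 2683 + 536 = 3219
Selection 3: 3219 + 536 = 3755
Selection 4: 3755 + 536 = 4291
Selection 5: 4291 + 536 = 4827
Selection 6: 4827 + 536 = 5363 → 5363 − 5038 = 325
Selection 7: 325 + 536 = 861
Selection 8: 861 + 536 = 1397
Selection 9: 1397 + 536 = 1933
Selection 10: 1933 + 536 = 2469

2683, 3219, 3755, 4291, 4827, 325, 861, 1397, 1933, 2469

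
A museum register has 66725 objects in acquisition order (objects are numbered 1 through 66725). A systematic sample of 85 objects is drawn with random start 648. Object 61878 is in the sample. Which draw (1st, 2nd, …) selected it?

k = 66725/85 = 785
position = (61878 − 648)/785 + 1 = 61230/785 + 1 = 78 + 1 = 79

79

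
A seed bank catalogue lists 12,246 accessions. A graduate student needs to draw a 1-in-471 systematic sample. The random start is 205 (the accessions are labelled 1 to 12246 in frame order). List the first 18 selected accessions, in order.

accession 1: 205
accession 2: 205 + 471 = 676
accession 3: 676 + 471 = 1147
accession 4: 1147 + 471 = 1618
accession 5: 1618 + 471 = 2089
accession 6: 2089 + 471 = 2560
accession 7: 2560 + 471 = 3031
accession 8: 3031 + 471 = 3502
accession 9: 3502 + 471 = 3973
accession 10: 3973 + 471 = 4444
accession 11: 4444 + 471 = 4915
accession 12: 4915 + 471 = 5386
accession 13: 5386 + 471 = 5857
accession 14: 5857 + 471 = 6328
accession 15: 6328 + 471 = 6799
accession 16: 6799 + 471 = 7270
accession 17: 7270 + 471 = 7741
accession 18: 7741 + 471 = 8212

205, 676, 1147, 1618, 2089, 2560, 3031, 3502, 3973, 4444, 4915, 5386, 5857, 6328, 6799, 7270, 7741, 8212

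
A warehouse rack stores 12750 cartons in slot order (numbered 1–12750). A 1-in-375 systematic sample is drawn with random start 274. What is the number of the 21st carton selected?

7774

k = 375
21st selection = r + (21−1)·k = 274 + 20×375 = 274 + 7500 = 7774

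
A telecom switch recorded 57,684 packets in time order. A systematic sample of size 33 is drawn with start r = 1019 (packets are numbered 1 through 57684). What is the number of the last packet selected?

k = 57684/33 = 1748
33rd selection = r + (33−1)·k = 1019 + 32×1748 = 1019 + 55936 = 56955

56955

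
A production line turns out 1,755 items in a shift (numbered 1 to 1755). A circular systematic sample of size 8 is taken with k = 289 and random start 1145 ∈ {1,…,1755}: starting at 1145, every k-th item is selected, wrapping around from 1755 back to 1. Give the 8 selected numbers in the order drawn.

1145, 1434, 1723, 257, 546, 835, 1124, 1413

Selection 1: 1145
Selection 2: 1145 + 289 = 1434
Selection 3: 1434 + 289 = 1723
Selection 4: 1723 + 289 = 2012 → 2012 − 1755 = 257
Selection 5: 257 + 289 = 546
Selection 6: 546 + 289 = 835
Selection 7: 835 + 289 = 1124
Selection 8: 1124 + 289 = 1413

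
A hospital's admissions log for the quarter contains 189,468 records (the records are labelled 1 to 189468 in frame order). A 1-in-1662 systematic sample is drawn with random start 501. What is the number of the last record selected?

188307

k = 1662
114th selection = r + (114−1)·k = 501 + 113×1662 = 501 + 187806 = 188307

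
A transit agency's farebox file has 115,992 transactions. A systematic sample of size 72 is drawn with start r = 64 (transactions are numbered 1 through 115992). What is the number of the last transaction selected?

k = 115992/72 = 1611
72nd selection = r + (72−1)·k = 64 + 71×1611 = 64 + 114381 = 114445

114445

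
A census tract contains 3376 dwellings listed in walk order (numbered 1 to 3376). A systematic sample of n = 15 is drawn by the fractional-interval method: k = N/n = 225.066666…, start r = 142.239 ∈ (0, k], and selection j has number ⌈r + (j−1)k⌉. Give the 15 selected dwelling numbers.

143, 368, 593, 818, 1043, 1268, 1493, 1718, 1943, 2168, 2393, 2618, 2844, 3069, 3294

j=1: r + 0k = 142.239 → ⌈·⌉ = 143
j=2: r + 1k = 367.305666… → ⌈·⌉ = 368
j=3: r + 2k = 592.372333… → ⌈·⌉ = 593
j=4: r + 3k = 817.439 → ⌈·⌉ = 818
j=5: r + 4k = 1042.505666… → ⌈·⌉ = 1043
j=6: r + 5k = 1267.572333… → ⌈·⌉ = 1268
j=7: r + 6k = 1492.639 → ⌈·⌉ = 1493
j=8: r + 7k = 1717.705666… → ⌈·⌉ = 1718
j=9: r + 8k = 1942.772333… → ⌈·⌉ = 1943
j=10: r + 9k = 2167.839 → ⌈·⌉ = 2168
j=11: r + 10k = 2392.905666… → ⌈·⌉ = 2393
j=12: r + 11k = 2617.972333… → ⌈·⌉ = 2618
j=13: r + 12k = 2843.039 → ⌈·⌉ = 2844
j=14: r + 13k = 3068.105666… → ⌈·⌉ = 3069
j=15: r + 14k = 3293.172333… → ⌈·⌉ = 3294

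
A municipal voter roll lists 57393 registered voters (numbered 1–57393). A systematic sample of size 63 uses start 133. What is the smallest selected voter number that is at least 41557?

42039

k = 57393/63 = 911
Steps past start: ⌈(41557 − 133)/911⌉ = ⌈41424/911⌉ = 46
Selected voter: 133 + 46×911 = 42039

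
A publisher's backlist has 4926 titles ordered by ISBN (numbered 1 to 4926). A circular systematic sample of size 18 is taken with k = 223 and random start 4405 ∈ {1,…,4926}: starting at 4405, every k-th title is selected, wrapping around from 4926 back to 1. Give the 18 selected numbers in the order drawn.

4405, 4628, 4851, 148, 371, 594, 817, 1040, 1263, 1486, 1709, 1932, 2155, 2378, 2601, 2824, 3047, 3270

Selection 1: 4405
Selection 2: 4405 + 223 = 4628
Selection 3: 4628 + 223 = 4851
Selection 4: 4851 + 223 = 5074 → 5074 − 4926 = 148
Selection 5: 148 + 223 = 371
Selection 6: 371 + 223 = 594
Selection 7: 594 + 223 = 817
Selection 8: 817 + 223 = 1040
Selection 9: 1040 + 223 = 1263
Selection 10: 1263 + 223 = 1486
Selection 11: 1486 + 223 = 1709
Selection 12: 1709 + 223 = 1932
Selection 13: 1932 + 223 = 2155
Selection 14: 2155 + 223 = 2378
Selection 15: 2378 + 223 = 2601
Selection 16: 2601 + 223 = 2824
Selection 17: 2824 + 223 = 3047
Selection 18: 3047 + 223 = 3270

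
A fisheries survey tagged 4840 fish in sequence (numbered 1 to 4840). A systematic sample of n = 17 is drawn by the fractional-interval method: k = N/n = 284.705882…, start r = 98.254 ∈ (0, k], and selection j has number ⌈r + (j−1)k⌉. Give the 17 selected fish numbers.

j=1: r + 0k = 98.254 → ⌈·⌉ = 99
j=2: r + 1k = 382.959882… → ⌈·⌉ = 383
j=3: r + 2k = 667.665764… → ⌈·⌉ = 668
j=4: r + 3k = 952.371647… → ⌈·⌉ = 953
j=5: r + 4k = 1237.077529… → ⌈·⌉ = 1238
j=6: r + 5k = 1521.783411… → ⌈·⌉ = 1522
j=7: r + 6k = 1806.489294… → ⌈·⌉ = 1807
j=8: r + 7k = 2091.195176… → ⌈·⌉ = 2092
j=9: r + 8k = 2375.901058… → ⌈·⌉ = 2376
j=10: r + 9k = 2660.606941… → ⌈·⌉ = 2661
j=11: r + 10k = 2945.312823… → ⌈·⌉ = 2946
j=12: r + 11k = 3230.018705… → ⌈·⌉ = 3231
j=13: r + 12k = 3514.724588… → ⌈·⌉ = 3515
j=14: r + 13k = 3799.430470… → ⌈·⌉ = 3800
j=15: r + 14k = 4084.136352… → ⌈·⌉ = 4085
j=16: r + 15k = 4368.842235… → ⌈·⌉ = 4369
j=17: r + 16k = 4653.548117… → ⌈·⌉ = 4654

99, 383, 668, 953, 1238, 1522, 1807, 2092, 2376, 2661, 2946, 3231, 3515, 3800, 4085, 4369, 4654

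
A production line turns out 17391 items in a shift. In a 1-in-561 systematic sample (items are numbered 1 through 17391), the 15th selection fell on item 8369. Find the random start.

k = 561
r = 8369 − (15−1)×561 = 8369 − 7854 = 515

515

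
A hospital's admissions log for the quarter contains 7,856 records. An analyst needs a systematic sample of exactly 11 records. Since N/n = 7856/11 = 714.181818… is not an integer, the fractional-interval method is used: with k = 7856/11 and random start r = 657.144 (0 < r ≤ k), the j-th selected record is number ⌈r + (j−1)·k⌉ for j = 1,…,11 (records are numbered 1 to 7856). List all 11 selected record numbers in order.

658, 1372, 2086, 2800, 3514, 4229, 4943, 5657, 6371, 7085, 7799

j=1: r + 0k = 657.144 → ⌈·⌉ = 658
j=2: r + 1k = 1371.325818… → ⌈·⌉ = 1372
j=3: r + 2k = 2085.507636… → ⌈·⌉ = 2086
j=4: r + 3k = 2799.689454… → ⌈·⌉ = 2800
j=5: r + 4k = 3513.871272… → ⌈·⌉ = 3514
j=6: r + 5k = 4228.053090… → ⌈·⌉ = 4229
j=7: r + 6k = 4942.234909… → ⌈·⌉ = 4943
j=8: r + 7k = 5656.416727… → ⌈·⌉ = 5657
j=9: r + 8k = 6370.598545… → ⌈·⌉ = 6371
j=10: r + 9k = 7084.780363… → ⌈·⌉ = 7085
j=11: r + 10k = 7798.962181… → ⌈·⌉ = 7799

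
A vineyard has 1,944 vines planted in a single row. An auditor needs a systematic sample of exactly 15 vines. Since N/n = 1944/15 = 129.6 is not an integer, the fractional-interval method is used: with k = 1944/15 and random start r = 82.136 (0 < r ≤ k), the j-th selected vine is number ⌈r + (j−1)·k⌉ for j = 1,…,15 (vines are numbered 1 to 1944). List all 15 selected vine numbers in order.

83, 212, 342, 471, 601, 731, 860, 990, 1119, 1249, 1379, 1508, 1638, 1767, 1897

j=1: r + 0k = 82.136 → ⌈·⌉ = 83
j=2: r + 1k = 211.736 → ⌈·⌉ = 212
j=3: r + 2k = 341.336 → ⌈·⌉ = 342
j=4: r + 3k = 470.936 → ⌈·⌉ = 471
j=5: r + 4k = 600.536 → ⌈·⌉ = 601
j=6: r + 5k = 730.136 → ⌈·⌉ = 731
j=7: r + 6k = 859.736 → ⌈·⌉ = 860
j=8: r + 7k = 989.336 → ⌈·⌉ = 990
j=9: r + 8k = 1118.936 → ⌈·⌉ = 1119
j=10: r + 9k = 1248.536 → ⌈·⌉ = 1249
j=11: r + 10k = 1378.136 → ⌈·⌉ = 1379
j=12: r + 11k = 1507.736 → ⌈·⌉ = 1508
j=13: r + 12k = 1637.336 → ⌈·⌉ = 1638
j=14: r + 13k = 1766.936 → ⌈·⌉ = 1767
j=15: r + 14k = 1896.536 → ⌈·⌉ = 1897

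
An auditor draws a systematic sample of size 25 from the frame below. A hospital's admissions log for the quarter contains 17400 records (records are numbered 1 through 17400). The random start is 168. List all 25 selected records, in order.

k = N/n = 17400/25 = 696
record 1: 168
record 2: 168 + 696 = 864
record 3: 864 + 696 = 1560
record 4: 1560 + 696 = 2256
record 5: 2256 + 696 = 2952
record 6: 2952 + 696 = 3648
record 7: 3648 + 696 = 4344
record 8: 4344 + 696 = 5040
record 9: 5040 + 696 = 5736
record 10: 5736 + 696 = 6432
record 11: 6432 + 696 = 7128
record 12: 7128 + 696 = 7824
record 13: 7824 + 696 = 8520
record 14: 8520 + 696 = 9216
record 15: 9216 + 696 = 9912
record 16: 9912 + 696 = 10608
record 17: 10608 + 696 = 11304
record 18: 11304 + 696 = 12000
record 19: 12000 + 696 = 12696
record 20: 12696 + 696 = 13392
record 21: 13392 + 696 = 14088
record 22: 14088 + 696 = 14784
record 23: 14784 + 696 = 15480
record 24: 15480 + 696 = 16176
record 25: 16176 + 696 = 16872

168, 864, 1560, 2256, 2952, 3648, 4344, 5040, 5736, 6432, 7128, 7824, 8520, 9216, 9912, 10608, 11304, 12000, 12696, 13392, 14088, 14784, 15480, 16176, 16872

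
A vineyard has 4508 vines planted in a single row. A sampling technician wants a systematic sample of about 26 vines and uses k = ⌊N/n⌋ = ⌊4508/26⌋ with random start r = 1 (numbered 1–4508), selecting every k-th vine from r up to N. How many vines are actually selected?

27

k = ⌊4508/26⌋ = 173
Achieved size = ⌊(4508 − 1)/173⌋ + 1 = ⌊4507/173⌋ + 1 = 26 + 1 = 27
(last selection: 1 + 26×173 = 4499 ≤ 4508; next would be 4672 > 4508)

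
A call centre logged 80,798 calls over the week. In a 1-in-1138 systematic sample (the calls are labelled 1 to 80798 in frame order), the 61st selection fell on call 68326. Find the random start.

k = 1138
r = 68326 − (61−1)×1138 = 68326 − 68280 = 46

46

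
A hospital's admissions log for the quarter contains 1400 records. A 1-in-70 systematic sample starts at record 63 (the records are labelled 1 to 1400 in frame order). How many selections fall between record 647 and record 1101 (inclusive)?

6

k = 70
First selection ≥ 647: 63 + ⌈(647−63)/70⌉·70 = 63 + 9×70 = 693
Last selection ≤ 1101: 63 + ⌊(1101−63)/70⌋·70 = 63 + 14×70 = 1043
Count = 14 − 9 + 1 = 6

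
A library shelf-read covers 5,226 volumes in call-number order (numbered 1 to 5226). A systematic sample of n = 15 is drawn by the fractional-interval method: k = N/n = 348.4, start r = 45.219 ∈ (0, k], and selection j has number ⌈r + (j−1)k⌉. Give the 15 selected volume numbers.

j=1: r + 0k = 45.219 → ⌈·⌉ = 46
j=2: r + 1k = 393.619 → ⌈·⌉ = 394
j=3: r + 2k = 742.019 → ⌈·⌉ = 743
j=4: r + 3k = 1090.419 → ⌈·⌉ = 1091
j=5: r + 4k = 1438.819 → ⌈·⌉ = 1439
j=6: r + 5k = 1787.219 → ⌈·⌉ = 1788
j=7: r + 6k = 2135.619 → ⌈·⌉ = 2136
j=8: r + 7k = 2484.019 → ⌈·⌉ = 2485
j=9: r + 8k = 2832.419 → ⌈·⌉ = 2833
j=10: r + 9k = 3180.819 → ⌈·⌉ = 3181
j=11: r + 10k = 3529.219 → ⌈·⌉ = 3530
j=12: r + 11k = 3877.619 → ⌈·⌉ = 3878
j=13: r + 12k = 4226.019 → ⌈·⌉ = 4227
j=14: r + 13k = 4574.419 → ⌈·⌉ = 4575
j=15: r + 14k = 4922.819 → ⌈·⌉ = 4923

46, 394, 743, 1091, 1439, 1788, 2136, 2485, 2833, 3181, 3530, 3878, 4227, 4575, 4923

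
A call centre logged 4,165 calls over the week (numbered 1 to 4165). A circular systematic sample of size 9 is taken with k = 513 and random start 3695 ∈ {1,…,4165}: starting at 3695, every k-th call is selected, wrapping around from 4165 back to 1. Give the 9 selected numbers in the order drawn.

3695, 43, 556, 1069, 1582, 2095, 2608, 3121, 3634

Selection 1: 3695
Selection 2: 3695 + 513 = 4208 → 4208 − 4165 = 43
Selection 3: 43 + 513 = 556
Selection 4: 556 + 513 = 1069
Selection 5: 1069 + 513 = 1582
Selection 6: 1582 + 513 = 2095
Selection 7: 2095 + 513 = 2608
Selection 8: 2608 + 513 = 3121
Selection 9: 3121 + 513 = 3634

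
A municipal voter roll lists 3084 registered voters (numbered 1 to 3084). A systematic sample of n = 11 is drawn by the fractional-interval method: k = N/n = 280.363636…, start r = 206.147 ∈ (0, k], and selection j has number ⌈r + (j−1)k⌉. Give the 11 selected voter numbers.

j=1: r + 0k = 206.147 → ⌈·⌉ = 207
j=2: r + 1k = 486.510636… → ⌈·⌉ = 487
j=3: r + 2k = 766.874272… → ⌈·⌉ = 767
j=4: r + 3k = 1047.237909… → ⌈·⌉ = 1048
j=5: r + 4k = 1327.601545… → ⌈·⌉ = 1328
j=6: r + 5k = 1607.965181… → ⌈·⌉ = 1608
j=7: r + 6k = 1888.328818… → ⌈·⌉ = 1889
j=8: r + 7k = 2168.692454… → ⌈·⌉ = 2169
j=9: r + 8k = 2449.056090… → ⌈·⌉ = 2450
j=10: r + 9k = 2729.419727… → ⌈·⌉ = 2730
j=11: r + 10k = 3009.783363… → ⌈·⌉ = 3010

207, 487, 767, 1048, 1328, 1608, 1889, 2169, 2450, 2730, 3010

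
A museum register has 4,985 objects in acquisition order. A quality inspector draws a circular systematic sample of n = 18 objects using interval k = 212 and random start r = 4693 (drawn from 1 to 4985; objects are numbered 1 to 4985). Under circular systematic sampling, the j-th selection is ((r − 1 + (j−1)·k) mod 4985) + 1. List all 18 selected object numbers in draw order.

4693, 4905, 132, 344, 556, 768, 980, 1192, 1404, 1616, 1828, 2040, 2252, 2464, 2676, 2888, 3100, 3312

Selection 1: 4693
Selection 2: 4693 + 212 = 4905
Selection 3: 4905 + 212 = 5117 → 5117 − 4985 = 132
Selection 4: 132 + 212 = 344
Selection 5: 344 + 212 = 556
Selection 6: 556 + 212 = 768
Selection 7: 768 + 212 = 980
Selection 8: 980 + 212 = 1192
Selection 9: 1192 + 212 = 1404
Selection 10: 1404 + 212 = 1616
Selection 11: 1616 + 212 = 1828
Selection 12: 1828 + 212 = 2040
Selection 13: 2040 + 212 = 2252
Selection 14: 2252 + 212 = 2464
Selection 15: 2464 + 212 = 2676
Selection 16: 2676 + 212 = 2888
Selection 17: 2888 + 212 = 3100
Selection 18: 3100 + 212 = 3312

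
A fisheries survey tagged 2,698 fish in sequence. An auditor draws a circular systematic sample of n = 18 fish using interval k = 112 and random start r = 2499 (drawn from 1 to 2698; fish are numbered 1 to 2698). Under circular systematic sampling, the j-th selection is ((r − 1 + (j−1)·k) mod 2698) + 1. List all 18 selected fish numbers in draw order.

Selection 1: 2499
Selection 2: 2499 + 112 = 2611
Selection 3: 2611 + 112 = 2723 → 2723 − 2698 = 25
Selection 4: 25 + 112 = 137
Selection 5: 137 + 112 = 249
Selection 6: 249 + 112 = 361
Selection 7: 361 + 112 = 473
Selection 8: 473 + 112 = 585
Selection 9: 585 + 112 = 697
Selection 10: 697 + 112 = 809
Selection 11: 809 + 112 = 921
Selection 12: 921 + 112 = 1033
Selection 13: 1033 + 112 = 1145
Selection 14: 1145 + 112 = 1257
Selection 15: 1257 + 112 = 1369
Selection 16: 1369 + 112 = 1481
Selection 17: 1481 + 112 = 1593
Selection 18: 1593 + 112 = 1705

2499, 2611, 25, 137, 249, 361, 473, 585, 697, 809, 921, 1033, 1145, 1257, 1369, 1481, 1593, 1705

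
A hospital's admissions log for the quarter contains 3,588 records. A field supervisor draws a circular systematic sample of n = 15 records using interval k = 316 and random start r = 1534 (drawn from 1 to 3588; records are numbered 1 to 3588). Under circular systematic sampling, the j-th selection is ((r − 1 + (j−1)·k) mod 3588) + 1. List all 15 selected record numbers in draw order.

Selection 1: 1534
Selection 2: 1534 + 316 = 1850
Selection 3: 1850 + 316 = 2166
Selection 4: 2166 + 316 = 2482
Selection 5: 2482 + 316 = 2798
Selection 6: 2798 + 316 = 3114
Selection 7: 3114 + 316 = 3430
Selection 8: 3430 + 316 = 3746 → 3746 − 3588 = 158
Selection 9: 158 + 316 = 474
Selection 10: 474 + 316 = 790
Selection 11: 790 + 316 = 1106
Selection 12: 1106 + 316 = 1422
Selection 13: 1422 + 316 = 1738
Selection 14: 1738 + 316 = 2054
Selection 15: 2054 + 316 = 2370

1534, 1850, 2166, 2482, 2798, 3114, 3430, 158, 474, 790, 1106, 1422, 1738, 2054, 2370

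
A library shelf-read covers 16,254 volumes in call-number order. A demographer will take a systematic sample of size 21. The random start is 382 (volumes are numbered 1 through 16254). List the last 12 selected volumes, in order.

k = N/n = 16254/21 = 774
10th selection = 382 + 9×774 = 7348
11th: 7348 + 774 = 8122
12th: 8122 + 774 = 8896
13th: 8896 + 774 = 9670
14th: 9670 + 774 = 10444
15th: 10444 + 774 = 11218
16th: 11218 + 774 = 11992
17th: 11992 + 774 = 12766
18th: 12766 + 774 = 13540
19th: 13540 + 774 = 14314
20th: 14314 + 774 = 15088
21st: 15088 + 774 = 15862

7348, 8122, 8896, 9670, 10444, 11218, 11992, 12766, 13540, 14314, 15088, 15862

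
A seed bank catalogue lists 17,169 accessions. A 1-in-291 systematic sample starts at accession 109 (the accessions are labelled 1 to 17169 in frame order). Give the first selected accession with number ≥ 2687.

2728

k = 291
Steps past start: ⌈(2687 − 109)/291⌉ = ⌈2578/291⌉ = 9
Selected accession: 109 + 9×291 = 2728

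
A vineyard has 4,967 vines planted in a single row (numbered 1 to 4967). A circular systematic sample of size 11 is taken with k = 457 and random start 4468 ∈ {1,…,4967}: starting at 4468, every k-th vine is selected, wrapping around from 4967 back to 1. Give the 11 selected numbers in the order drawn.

4468, 4925, 415, 872, 1329, 1786, 2243, 2700, 3157, 3614, 4071

Selection 1: 4468
Selection 2: 4468 + 457 = 4925
Selection 3: 4925 + 457 = 5382 → 5382 − 4967 = 415
Selection 4: 415 + 457 = 872
Selection 5: 872 + 457 = 1329
Selection 6: 1329 + 457 = 1786
Selection 7: 1786 + 457 = 2243
Selection 8: 2243 + 457 = 2700
Selection 9: 2700 + 457 = 3157
Selection 10: 3157 + 457 = 3614
Selection 11: 3614 + 457 = 4071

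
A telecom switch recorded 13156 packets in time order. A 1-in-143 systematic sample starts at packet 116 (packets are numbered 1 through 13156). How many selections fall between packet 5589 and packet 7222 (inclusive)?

11

k = 143
First selection ≥ 5589: 116 + ⌈(5589−116)/143⌉·143 = 116 + 39×143 = 5693
Last selection ≤ 7222: 116 + ⌊(7222−116)/143⌋·143 = 116 + 49×143 = 7123
Count = 49 − 39 + 1 = 11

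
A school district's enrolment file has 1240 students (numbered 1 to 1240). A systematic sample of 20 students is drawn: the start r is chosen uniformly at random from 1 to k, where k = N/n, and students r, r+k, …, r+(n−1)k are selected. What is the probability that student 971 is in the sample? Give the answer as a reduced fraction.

1/62

k = 1240/20 = 62.
Student 971 is selected iff r ≡ 971 (mod 62); exactly one such r in {1,…,62}.
Inclusion probability = 1/62.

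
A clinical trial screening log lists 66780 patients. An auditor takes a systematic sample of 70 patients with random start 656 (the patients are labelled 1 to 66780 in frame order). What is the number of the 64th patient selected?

60758

k = 66780/70 = 954
64th selection = r + (64−1)·k = 656 + 63×954 = 656 + 60102 = 60758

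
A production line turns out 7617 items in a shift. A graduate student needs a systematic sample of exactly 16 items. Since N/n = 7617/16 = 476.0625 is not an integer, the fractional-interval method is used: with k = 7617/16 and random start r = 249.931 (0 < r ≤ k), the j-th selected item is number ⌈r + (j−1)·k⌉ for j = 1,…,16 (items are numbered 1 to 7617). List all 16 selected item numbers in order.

j=1: r + 0k = 249.931 → ⌈·⌉ = 250
j=2: r + 1k = 725.9935 → ⌈·⌉ = 726
j=3: r + 2k = 1202.056 → ⌈·⌉ = 1203
j=4: r + 3k = 1678.1185 → ⌈·⌉ = 1679
j=5: r + 4k = 2154.181 → ⌈·⌉ = 2155
j=6: r + 5k = 2630.2435 → ⌈·⌉ = 2631
j=7: r + 6k = 3106.306 → ⌈·⌉ = 3107
j=8: r + 7k = 3582.3685 → ⌈·⌉ = 3583
j=9: r + 8k = 4058.431 → ⌈·⌉ = 4059
j=10: r + 9k = 4534.4935 → ⌈·⌉ = 4535
j=11: r + 10k = 5010.556 → ⌈·⌉ = 5011
j=12: r + 11k = 5486.6185 → ⌈·⌉ = 5487
j=13: r + 12k = 5962.681 → ⌈·⌉ = 5963
j=14: r + 13k = 6438.7435 → ⌈·⌉ = 6439
j=15: r + 14k = 6914.806 → ⌈·⌉ = 6915
j=16: r + 15k = 7390.8685 → ⌈·⌉ = 7391

250, 726, 1203, 1679, 2155, 2631, 3107, 3583, 4059, 4535, 5011, 5487, 5963, 6439, 6915, 7391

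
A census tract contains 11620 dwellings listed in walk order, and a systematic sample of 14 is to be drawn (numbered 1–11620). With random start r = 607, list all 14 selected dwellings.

607, 1437, 2267, 3097, 3927, 4757, 5587, 6417, 7247, 8077, 8907, 9737, 10567, 11397

k = N/n = 11620/14 = 830
dwelling 1: 607
dwelling 2: 607 + 830 = 1437
dwelling 3: 1437 + 830 = 2267
dwelling 4: 2267 + 830 = 3097
dwelling 5: 3097 + 830 = 3927
dwelling 6: 3927 + 830 = 4757
dwelling 7: 4757 + 830 = 5587
dwelling 8: 5587 + 830 = 6417
dwelling 9: 6417 + 830 = 7247
dwelling 10: 7247 + 830 = 8077
dwelling 11: 8077 + 830 = 8907
dwelling 12: 8907 + 830 = 9737
dwelling 13: 9737 + 830 = 10567
dwelling 14: 10567 + 830 = 11397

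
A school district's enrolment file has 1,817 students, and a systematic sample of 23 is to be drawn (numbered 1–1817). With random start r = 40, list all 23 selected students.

k = N/n = 1817/23 = 79
student 1: 40
student 2: 40 + 79 = 119
student 3: 119 + 79 = 198
student 4: 198 + 79 = 277
student 5: 277 + 79 = 356
student 6: 356 + 79 = 435
student 7: 435 + 79 = 514
student 8: 514 + 79 = 593
student 9: 593 + 79 = 672
student 10: 672 + 79 = 751
student 11: 751 + 79 = 830
student 12: 830 + 79 = 909
student 13: 909 + 79 = 988
student 14: 988 + 79 = 1067
student 15: 1067 + 79 = 1146
student 16: 1146 + 79 = 1225
student 17: 1225 + 79 = 1304
student 18: 1304 + 79 = 1383
student 19: 1383 + 79 = 1462
student 20: 1462 + 79 = 1541
student 21: 1541 + 79 = 1620
student 22: 1620 + 79 = 1699
student 23: 1699 + 79 = 1778

40, 119, 198, 277, 356, 435, 514, 593, 672, 751, 830, 909, 988, 1067, 1146, 1225, 1304, 1383, 1462, 1541, 1620, 1699, 1778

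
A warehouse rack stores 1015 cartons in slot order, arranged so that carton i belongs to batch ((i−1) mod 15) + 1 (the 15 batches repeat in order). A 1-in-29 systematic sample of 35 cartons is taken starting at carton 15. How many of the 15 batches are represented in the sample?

Consecutive selections differ by k = 29, so their batch numbers differ by 29 mod 15 = 14.
gcd(29, 15) = 1, so the sample visits 15/1 = 15 distinct residues mod 15.
Start 15 is batch 15; the batches hit are 1, 2, 3, 4, 5, 6, 7, 8, 9, 10, 11, 12, 13, 14, 15.

15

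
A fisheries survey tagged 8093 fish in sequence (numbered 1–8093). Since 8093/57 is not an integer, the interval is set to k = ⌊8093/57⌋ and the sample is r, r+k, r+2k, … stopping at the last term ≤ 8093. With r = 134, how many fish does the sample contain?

k = ⌊8093/57⌋ = 141
Achieved size = ⌊(8093 − 134)/141⌋ + 1 = ⌊7959/141⌋ + 1 = 56 + 1 = 57
(last selection: 134 + 56×141 = 8030 ≤ 8093; next would be 8171 > 8093)

57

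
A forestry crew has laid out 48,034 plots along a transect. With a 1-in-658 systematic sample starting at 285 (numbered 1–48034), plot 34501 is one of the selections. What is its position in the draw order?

53

k = 658
position = (34501 − 285)/658 + 1 = 34216/658 + 1 = 52 + 1 = 53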